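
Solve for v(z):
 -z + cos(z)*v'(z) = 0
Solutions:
 v(z) = C1 + Integral(z/cos(z), z)


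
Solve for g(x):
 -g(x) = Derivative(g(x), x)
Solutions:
 g(x) = C1*exp(-x)


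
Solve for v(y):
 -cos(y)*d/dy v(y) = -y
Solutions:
 v(y) = C1 + Integral(y/cos(y), y)


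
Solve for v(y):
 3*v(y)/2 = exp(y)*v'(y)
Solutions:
 v(y) = C1*exp(-3*exp(-y)/2)


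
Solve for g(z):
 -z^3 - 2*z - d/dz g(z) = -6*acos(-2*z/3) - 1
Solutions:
 g(z) = C1 - z^4/4 - z^2 + 6*z*acos(-2*z/3) + z + 3*sqrt(9 - 4*z^2)


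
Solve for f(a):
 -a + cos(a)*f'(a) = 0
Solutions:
 f(a) = C1 + Integral(a/cos(a), a)


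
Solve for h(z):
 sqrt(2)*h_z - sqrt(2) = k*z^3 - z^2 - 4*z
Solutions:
 h(z) = C1 + sqrt(2)*k*z^4/8 - sqrt(2)*z^3/6 - sqrt(2)*z^2 + z


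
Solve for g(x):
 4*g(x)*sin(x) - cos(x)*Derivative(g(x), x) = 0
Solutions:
 g(x) = C1/cos(x)^4


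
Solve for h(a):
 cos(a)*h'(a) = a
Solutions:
 h(a) = C1 + Integral(a/cos(a), a)


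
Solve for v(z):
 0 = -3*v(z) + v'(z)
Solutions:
 v(z) = C1*exp(3*z)


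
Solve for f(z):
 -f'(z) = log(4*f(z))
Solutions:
 Integral(1/(log(_y) + 2*log(2)), (_y, f(z))) = C1 - z


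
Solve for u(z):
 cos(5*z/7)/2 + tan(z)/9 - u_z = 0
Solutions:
 u(z) = C1 - log(cos(z))/9 + 7*sin(5*z/7)/10


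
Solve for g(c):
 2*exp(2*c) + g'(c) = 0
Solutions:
 g(c) = C1 - exp(2*c)


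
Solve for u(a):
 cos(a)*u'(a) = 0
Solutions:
 u(a) = C1


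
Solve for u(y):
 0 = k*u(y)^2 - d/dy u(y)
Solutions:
 u(y) = -1/(C1 + k*y)


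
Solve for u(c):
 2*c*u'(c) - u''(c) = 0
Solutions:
 u(c) = C1 + C2*erfi(c)


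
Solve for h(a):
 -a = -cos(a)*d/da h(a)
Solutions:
 h(a) = C1 + Integral(a/cos(a), a)


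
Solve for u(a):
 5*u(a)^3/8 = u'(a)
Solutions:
 u(a) = -2*sqrt(-1/(C1 + 5*a))
 u(a) = 2*sqrt(-1/(C1 + 5*a))


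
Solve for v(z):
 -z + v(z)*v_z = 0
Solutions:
 v(z) = -sqrt(C1 + z^2)
 v(z) = sqrt(C1 + z^2)


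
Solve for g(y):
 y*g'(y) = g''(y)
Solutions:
 g(y) = C1 + C2*erfi(sqrt(2)*y/2)


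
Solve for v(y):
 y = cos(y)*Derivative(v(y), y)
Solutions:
 v(y) = C1 + Integral(y/cos(y), y)


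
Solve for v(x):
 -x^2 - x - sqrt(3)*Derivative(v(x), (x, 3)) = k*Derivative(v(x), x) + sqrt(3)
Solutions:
 v(x) = C1 + C2*exp(-3^(3/4)*x*sqrt(-k)/3) + C3*exp(3^(3/4)*x*sqrt(-k)/3) - x^3/(3*k) - x^2/(2*k) - sqrt(3)*x/k + 2*sqrt(3)*x/k^2


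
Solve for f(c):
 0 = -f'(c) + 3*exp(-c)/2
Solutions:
 f(c) = C1 - 3*exp(-c)/2


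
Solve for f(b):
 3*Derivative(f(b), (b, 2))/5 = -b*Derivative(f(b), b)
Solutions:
 f(b) = C1 + C2*erf(sqrt(30)*b/6)


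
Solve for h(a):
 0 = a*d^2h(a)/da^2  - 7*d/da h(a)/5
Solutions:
 h(a) = C1 + C2*a^(12/5)


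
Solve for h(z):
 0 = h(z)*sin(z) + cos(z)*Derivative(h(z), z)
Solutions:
 h(z) = C1*cos(z)


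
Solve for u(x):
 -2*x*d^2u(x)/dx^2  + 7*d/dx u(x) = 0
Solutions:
 u(x) = C1 + C2*x^(9/2)


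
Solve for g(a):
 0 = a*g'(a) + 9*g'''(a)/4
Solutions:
 g(a) = C1 + Integral(C2*airyai(-2^(2/3)*3^(1/3)*a/3) + C3*airybi(-2^(2/3)*3^(1/3)*a/3), a)


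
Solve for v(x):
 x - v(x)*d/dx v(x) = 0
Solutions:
 v(x) = -sqrt(C1 + x^2)
 v(x) = sqrt(C1 + x^2)


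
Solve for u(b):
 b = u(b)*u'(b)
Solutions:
 u(b) = -sqrt(C1 + b^2)
 u(b) = sqrt(C1 + b^2)


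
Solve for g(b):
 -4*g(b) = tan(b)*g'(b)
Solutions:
 g(b) = C1/sin(b)^4


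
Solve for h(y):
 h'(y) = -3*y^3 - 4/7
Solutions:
 h(y) = C1 - 3*y^4/4 - 4*y/7


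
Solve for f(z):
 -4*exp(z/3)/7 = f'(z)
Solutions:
 f(z) = C1 - 12*exp(z/3)/7


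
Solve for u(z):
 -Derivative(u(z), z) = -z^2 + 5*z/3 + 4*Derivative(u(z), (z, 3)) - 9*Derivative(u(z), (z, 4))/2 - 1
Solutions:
 u(z) = C1 + C2*exp(z*(-(351*sqrt(57) + 2699)^(1/3) - 64/(351*sqrt(57) + 2699)^(1/3) + 16)/54)*sin(sqrt(3)*z*(-(351*sqrt(57) + 2699)^(1/3) + 64/(351*sqrt(57) + 2699)^(1/3))/54) + C3*exp(z*(-(351*sqrt(57) + 2699)^(1/3) - 64/(351*sqrt(57) + 2699)^(1/3) + 16)/54)*cos(sqrt(3)*z*(-(351*sqrt(57) + 2699)^(1/3) + 64/(351*sqrt(57) + 2699)^(1/3))/54) + C4*exp(z*(64/(351*sqrt(57) + 2699)^(1/3) + 8 + (351*sqrt(57) + 2699)^(1/3))/27) + z^3/3 - 5*z^2/6 - 7*z


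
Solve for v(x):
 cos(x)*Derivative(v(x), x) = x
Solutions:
 v(x) = C1 + Integral(x/cos(x), x)


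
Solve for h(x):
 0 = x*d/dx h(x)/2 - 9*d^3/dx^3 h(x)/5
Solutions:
 h(x) = C1 + Integral(C2*airyai(60^(1/3)*x/6) + C3*airybi(60^(1/3)*x/6), x)


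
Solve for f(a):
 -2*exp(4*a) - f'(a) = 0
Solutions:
 f(a) = C1 - exp(4*a)/2


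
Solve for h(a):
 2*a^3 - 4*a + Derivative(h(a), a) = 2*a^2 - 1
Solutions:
 h(a) = C1 - a^4/2 + 2*a^3/3 + 2*a^2 - a


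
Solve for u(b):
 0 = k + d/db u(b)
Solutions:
 u(b) = C1 - b*k


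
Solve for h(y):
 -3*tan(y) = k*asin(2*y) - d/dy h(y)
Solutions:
 h(y) = C1 + k*(y*asin(2*y) + sqrt(1 - 4*y^2)/2) - 3*log(cos(y))


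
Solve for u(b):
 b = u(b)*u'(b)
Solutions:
 u(b) = -sqrt(C1 + b^2)
 u(b) = sqrt(C1 + b^2)


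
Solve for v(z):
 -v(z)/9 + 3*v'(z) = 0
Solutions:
 v(z) = C1*exp(z/27)


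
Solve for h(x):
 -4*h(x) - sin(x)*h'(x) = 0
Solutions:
 h(x) = C1*(cos(x)^2 + 2*cos(x) + 1)/(cos(x)^2 - 2*cos(x) + 1)


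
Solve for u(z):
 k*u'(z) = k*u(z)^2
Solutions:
 u(z) = -1/(C1 + z)


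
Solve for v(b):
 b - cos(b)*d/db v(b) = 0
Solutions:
 v(b) = C1 + Integral(b/cos(b), b)


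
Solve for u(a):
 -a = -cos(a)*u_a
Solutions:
 u(a) = C1 + Integral(a/cos(a), a)


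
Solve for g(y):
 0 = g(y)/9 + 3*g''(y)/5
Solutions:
 g(y) = C1*sin(sqrt(15)*y/9) + C2*cos(sqrt(15)*y/9)


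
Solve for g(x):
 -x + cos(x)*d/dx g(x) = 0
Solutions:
 g(x) = C1 + Integral(x/cos(x), x)


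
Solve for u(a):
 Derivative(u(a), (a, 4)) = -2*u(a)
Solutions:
 u(a) = (C1*sin(2^(3/4)*a/2) + C2*cos(2^(3/4)*a/2))*exp(-2^(3/4)*a/2) + (C3*sin(2^(3/4)*a/2) + C4*cos(2^(3/4)*a/2))*exp(2^(3/4)*a/2)


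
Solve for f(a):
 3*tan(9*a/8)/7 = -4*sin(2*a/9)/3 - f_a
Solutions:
 f(a) = C1 + 8*log(cos(9*a/8))/21 + 6*cos(2*a/9)


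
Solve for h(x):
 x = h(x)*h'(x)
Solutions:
 h(x) = -sqrt(C1 + x^2)
 h(x) = sqrt(C1 + x^2)


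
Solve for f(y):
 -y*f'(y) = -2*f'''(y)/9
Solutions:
 f(y) = C1 + Integral(C2*airyai(6^(2/3)*y/2) + C3*airybi(6^(2/3)*y/2), y)


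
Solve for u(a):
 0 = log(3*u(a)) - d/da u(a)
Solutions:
 -Integral(1/(log(_y) + log(3)), (_y, u(a))) = C1 - a


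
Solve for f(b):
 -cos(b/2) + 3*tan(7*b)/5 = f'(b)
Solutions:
 f(b) = C1 - 3*log(cos(7*b))/35 - 2*sin(b/2)


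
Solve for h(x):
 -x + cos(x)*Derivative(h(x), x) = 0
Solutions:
 h(x) = C1 + Integral(x/cos(x), x)


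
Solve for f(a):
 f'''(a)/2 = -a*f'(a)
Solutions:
 f(a) = C1 + Integral(C2*airyai(-2^(1/3)*a) + C3*airybi(-2^(1/3)*a), a)


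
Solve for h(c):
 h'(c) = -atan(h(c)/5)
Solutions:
 Integral(1/atan(_y/5), (_y, h(c))) = C1 - c


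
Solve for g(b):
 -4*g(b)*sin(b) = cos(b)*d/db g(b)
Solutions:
 g(b) = C1*cos(b)^4


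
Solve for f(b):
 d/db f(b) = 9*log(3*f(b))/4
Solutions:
 -4*Integral(1/(log(_y) + log(3)), (_y, f(b)))/9 = C1 - b


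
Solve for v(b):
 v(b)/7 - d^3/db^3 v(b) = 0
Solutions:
 v(b) = C3*exp(7^(2/3)*b/7) + (C1*sin(sqrt(3)*7^(2/3)*b/14) + C2*cos(sqrt(3)*7^(2/3)*b/14))*exp(-7^(2/3)*b/14)


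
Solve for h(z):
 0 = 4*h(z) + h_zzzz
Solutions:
 h(z) = (C1*sin(z) + C2*cos(z))*exp(-z) + (C3*sin(z) + C4*cos(z))*exp(z)


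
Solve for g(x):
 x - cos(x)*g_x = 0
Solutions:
 g(x) = C1 + Integral(x/cos(x), x)


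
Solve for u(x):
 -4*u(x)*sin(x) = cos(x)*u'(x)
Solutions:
 u(x) = C1*cos(x)^4


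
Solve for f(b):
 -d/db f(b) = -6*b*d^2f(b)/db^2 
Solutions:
 f(b) = C1 + C2*b^(7/6)


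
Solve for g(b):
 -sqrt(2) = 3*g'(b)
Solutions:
 g(b) = C1 - sqrt(2)*b/3


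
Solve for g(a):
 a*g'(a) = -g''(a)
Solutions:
 g(a) = C1 + C2*erf(sqrt(2)*a/2)


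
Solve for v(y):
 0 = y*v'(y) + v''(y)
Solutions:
 v(y) = C1 + C2*erf(sqrt(2)*y/2)


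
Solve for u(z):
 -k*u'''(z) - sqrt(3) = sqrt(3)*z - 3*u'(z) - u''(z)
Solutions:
 u(z) = C1 + C2*exp(z*(1 - sqrt(12*k + 1))/(2*k)) + C3*exp(z*(sqrt(12*k + 1) + 1)/(2*k)) + sqrt(3)*z^2/6 + 2*sqrt(3)*z/9


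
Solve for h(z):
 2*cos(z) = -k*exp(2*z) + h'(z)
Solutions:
 h(z) = C1 + k*exp(2*z)/2 + 2*sin(z)


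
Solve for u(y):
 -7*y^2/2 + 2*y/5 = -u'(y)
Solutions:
 u(y) = C1 + 7*y^3/6 - y^2/5


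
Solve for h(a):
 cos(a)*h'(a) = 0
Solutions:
 h(a) = C1


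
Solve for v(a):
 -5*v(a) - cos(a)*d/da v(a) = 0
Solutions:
 v(a) = C1*sqrt(sin(a) - 1)*(sin(a)^2 - 2*sin(a) + 1)/(sqrt(sin(a) + 1)*(sin(a)^2 + 2*sin(a) + 1))


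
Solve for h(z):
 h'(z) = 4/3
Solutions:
 h(z) = C1 + 4*z/3


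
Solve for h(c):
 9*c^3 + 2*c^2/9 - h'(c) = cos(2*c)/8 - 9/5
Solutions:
 h(c) = C1 + 9*c^4/4 + 2*c^3/27 + 9*c/5 - sin(c)*cos(c)/8


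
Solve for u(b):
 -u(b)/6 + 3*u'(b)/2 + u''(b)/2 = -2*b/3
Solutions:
 u(b) = C1*exp(b*(-9 + sqrt(93))/6) + C2*exp(-b*(9 + sqrt(93))/6) + 4*b + 36


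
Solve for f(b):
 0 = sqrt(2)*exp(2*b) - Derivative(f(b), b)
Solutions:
 f(b) = C1 + sqrt(2)*exp(2*b)/2


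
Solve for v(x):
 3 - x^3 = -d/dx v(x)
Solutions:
 v(x) = C1 + x^4/4 - 3*x


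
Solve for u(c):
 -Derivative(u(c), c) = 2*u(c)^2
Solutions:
 u(c) = 1/(C1 + 2*c)


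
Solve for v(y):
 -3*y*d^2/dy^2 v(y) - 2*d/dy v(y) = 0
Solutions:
 v(y) = C1 + C2*y^(1/3)


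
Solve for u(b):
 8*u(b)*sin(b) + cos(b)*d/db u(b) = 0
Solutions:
 u(b) = C1*cos(b)^8


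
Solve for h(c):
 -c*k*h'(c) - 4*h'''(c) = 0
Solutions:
 h(c) = C1 + Integral(C2*airyai(2^(1/3)*c*(-k)^(1/3)/2) + C3*airybi(2^(1/3)*c*(-k)^(1/3)/2), c)


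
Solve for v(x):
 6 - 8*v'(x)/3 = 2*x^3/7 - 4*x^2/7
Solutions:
 v(x) = C1 - 3*x^4/112 + x^3/14 + 9*x/4


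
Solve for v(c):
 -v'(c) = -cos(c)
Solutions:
 v(c) = C1 + sin(c)


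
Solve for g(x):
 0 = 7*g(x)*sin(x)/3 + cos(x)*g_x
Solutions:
 g(x) = C1*cos(x)^(7/3)


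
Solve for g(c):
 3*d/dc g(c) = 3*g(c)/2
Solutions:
 g(c) = C1*exp(c/2)


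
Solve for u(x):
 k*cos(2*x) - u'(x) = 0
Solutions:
 u(x) = C1 + k*sin(2*x)/2


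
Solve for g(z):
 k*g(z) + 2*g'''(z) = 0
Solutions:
 g(z) = C1*exp(2^(2/3)*z*(-k)^(1/3)/2) + C2*exp(2^(2/3)*z*(-k)^(1/3)*(-1 + sqrt(3)*I)/4) + C3*exp(-2^(2/3)*z*(-k)^(1/3)*(1 + sqrt(3)*I)/4)


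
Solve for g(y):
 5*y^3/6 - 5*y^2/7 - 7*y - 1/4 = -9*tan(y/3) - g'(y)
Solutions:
 g(y) = C1 - 5*y^4/24 + 5*y^3/21 + 7*y^2/2 + y/4 + 27*log(cos(y/3))


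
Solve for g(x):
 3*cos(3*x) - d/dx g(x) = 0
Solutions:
 g(x) = C1 + sin(3*x)


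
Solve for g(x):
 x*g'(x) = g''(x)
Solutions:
 g(x) = C1 + C2*erfi(sqrt(2)*x/2)


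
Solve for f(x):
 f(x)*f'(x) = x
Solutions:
 f(x) = -sqrt(C1 + x^2)
 f(x) = sqrt(C1 + x^2)


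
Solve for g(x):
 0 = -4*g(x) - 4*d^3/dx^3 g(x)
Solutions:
 g(x) = C3*exp(-x) + (C1*sin(sqrt(3)*x/2) + C2*cos(sqrt(3)*x/2))*exp(x/2)


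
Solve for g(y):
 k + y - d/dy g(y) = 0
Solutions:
 g(y) = C1 + k*y + y^2/2


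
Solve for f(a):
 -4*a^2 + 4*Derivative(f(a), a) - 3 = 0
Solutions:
 f(a) = C1 + a^3/3 + 3*a/4


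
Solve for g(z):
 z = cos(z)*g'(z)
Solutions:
 g(z) = C1 + Integral(z/cos(z), z)


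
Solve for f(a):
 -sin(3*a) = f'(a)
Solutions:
 f(a) = C1 + cos(3*a)/3


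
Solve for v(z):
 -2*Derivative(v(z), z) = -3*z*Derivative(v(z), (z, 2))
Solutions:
 v(z) = C1 + C2*z^(5/3)


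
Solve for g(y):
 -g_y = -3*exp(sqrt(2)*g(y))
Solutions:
 g(y) = sqrt(2)*(2*log(-1/(C1 + 3*y)) - log(2))/4


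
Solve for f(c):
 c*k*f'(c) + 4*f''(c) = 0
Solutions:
 f(c) = Piecewise((-sqrt(2)*sqrt(pi)*C1*erf(sqrt(2)*c*sqrt(k)/4)/sqrt(k) - C2, (k > 0) | (k < 0)), (-C1*c - C2, True))


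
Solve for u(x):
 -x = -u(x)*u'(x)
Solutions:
 u(x) = -sqrt(C1 + x^2)
 u(x) = sqrt(C1 + x^2)


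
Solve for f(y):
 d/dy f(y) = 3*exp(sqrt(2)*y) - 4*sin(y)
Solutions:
 f(y) = C1 + 3*sqrt(2)*exp(sqrt(2)*y)/2 + 4*cos(y)


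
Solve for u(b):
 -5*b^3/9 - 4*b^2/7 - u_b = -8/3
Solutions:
 u(b) = C1 - 5*b^4/36 - 4*b^3/21 + 8*b/3


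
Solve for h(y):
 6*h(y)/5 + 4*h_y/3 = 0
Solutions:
 h(y) = C1*exp(-9*y/10)


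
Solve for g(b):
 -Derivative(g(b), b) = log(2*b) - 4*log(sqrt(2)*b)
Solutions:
 g(b) = C1 + 3*b*log(b) - 3*b + b*log(2)


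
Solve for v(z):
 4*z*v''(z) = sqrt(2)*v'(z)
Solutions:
 v(z) = C1 + C2*z^(sqrt(2)/4 + 1)


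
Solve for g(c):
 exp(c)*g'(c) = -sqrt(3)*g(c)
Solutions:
 g(c) = C1*exp(sqrt(3)*exp(-c))


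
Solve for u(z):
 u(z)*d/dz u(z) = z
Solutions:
 u(z) = -sqrt(C1 + z^2)
 u(z) = sqrt(C1 + z^2)


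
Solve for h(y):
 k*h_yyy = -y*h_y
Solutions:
 h(y) = C1 + Integral(C2*airyai(y*(-1/k)^(1/3)) + C3*airybi(y*(-1/k)^(1/3)), y)


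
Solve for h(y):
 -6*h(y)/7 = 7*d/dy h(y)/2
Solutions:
 h(y) = C1*exp(-12*y/49)


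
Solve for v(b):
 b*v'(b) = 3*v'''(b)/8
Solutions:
 v(b) = C1 + Integral(C2*airyai(2*3^(2/3)*b/3) + C3*airybi(2*3^(2/3)*b/3), b)


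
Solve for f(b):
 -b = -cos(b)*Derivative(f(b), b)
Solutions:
 f(b) = C1 + Integral(b/cos(b), b)


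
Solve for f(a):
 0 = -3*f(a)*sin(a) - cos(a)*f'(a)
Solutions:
 f(a) = C1*cos(a)^3


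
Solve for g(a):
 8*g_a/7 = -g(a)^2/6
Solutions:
 g(a) = 48/(C1 + 7*a)


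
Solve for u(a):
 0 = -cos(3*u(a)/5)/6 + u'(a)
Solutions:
 -a/6 - 5*log(sin(3*u(a)/5) - 1)/6 + 5*log(sin(3*u(a)/5) + 1)/6 = C1


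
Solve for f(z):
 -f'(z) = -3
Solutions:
 f(z) = C1 + 3*z


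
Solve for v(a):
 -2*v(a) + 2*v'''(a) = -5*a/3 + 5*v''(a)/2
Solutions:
 v(a) = C1*exp(a*(-(24*sqrt(1671) + 989)^(1/3) - 25/(24*sqrt(1671) + 989)^(1/3) + 10)/24)*sin(sqrt(3)*a*(-(24*sqrt(1671) + 989)^(1/3) + 25/(24*sqrt(1671) + 989)^(1/3))/24) + C2*exp(a*(-(24*sqrt(1671) + 989)^(1/3) - 25/(24*sqrt(1671) + 989)^(1/3) + 10)/24)*cos(sqrt(3)*a*(-(24*sqrt(1671) + 989)^(1/3) + 25/(24*sqrt(1671) + 989)^(1/3))/24) + C3*exp(a*(25/(24*sqrt(1671) + 989)^(1/3) + 5 + (24*sqrt(1671) + 989)^(1/3))/12) + 5*a/6


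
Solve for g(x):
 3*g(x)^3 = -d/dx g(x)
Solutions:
 g(x) = -sqrt(2)*sqrt(-1/(C1 - 3*x))/2
 g(x) = sqrt(2)*sqrt(-1/(C1 - 3*x))/2


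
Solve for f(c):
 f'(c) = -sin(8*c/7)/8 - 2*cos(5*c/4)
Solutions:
 f(c) = C1 - 8*sin(5*c/4)/5 + 7*cos(8*c/7)/64


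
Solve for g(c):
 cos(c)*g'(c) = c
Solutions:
 g(c) = C1 + Integral(c/cos(c), c)


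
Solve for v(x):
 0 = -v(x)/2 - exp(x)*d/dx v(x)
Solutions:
 v(x) = C1*exp(exp(-x)/2)


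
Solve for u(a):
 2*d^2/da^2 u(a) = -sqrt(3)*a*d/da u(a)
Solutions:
 u(a) = C1 + C2*erf(3^(1/4)*a/2)


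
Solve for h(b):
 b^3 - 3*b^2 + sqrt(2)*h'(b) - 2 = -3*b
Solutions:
 h(b) = C1 - sqrt(2)*b^4/8 + sqrt(2)*b^3/2 - 3*sqrt(2)*b^2/4 + sqrt(2)*b


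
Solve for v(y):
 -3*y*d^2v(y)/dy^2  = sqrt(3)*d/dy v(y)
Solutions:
 v(y) = C1 + C2*y^(1 - sqrt(3)/3)


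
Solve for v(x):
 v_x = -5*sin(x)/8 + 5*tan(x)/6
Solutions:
 v(x) = C1 - 5*log(cos(x))/6 + 5*cos(x)/8


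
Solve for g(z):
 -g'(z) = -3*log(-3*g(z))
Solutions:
 -Integral(1/(log(-_y) + log(3)), (_y, g(z)))/3 = C1 - z


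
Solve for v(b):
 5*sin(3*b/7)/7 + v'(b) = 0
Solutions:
 v(b) = C1 + 5*cos(3*b/7)/3


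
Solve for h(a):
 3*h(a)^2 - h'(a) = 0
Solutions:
 h(a) = -1/(C1 + 3*a)


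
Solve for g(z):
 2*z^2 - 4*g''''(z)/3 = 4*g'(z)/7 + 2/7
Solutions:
 g(z) = C1 + C4*exp(-3^(1/3)*7^(2/3)*z/7) + 7*z^3/6 - z/2 + (C2*sin(3^(5/6)*7^(2/3)*z/14) + C3*cos(3^(5/6)*7^(2/3)*z/14))*exp(3^(1/3)*7^(2/3)*z/14)


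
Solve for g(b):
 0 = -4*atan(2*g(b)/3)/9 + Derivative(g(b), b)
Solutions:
 Integral(1/atan(2*_y/3), (_y, g(b))) = C1 + 4*b/9


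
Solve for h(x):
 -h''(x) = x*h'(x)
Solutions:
 h(x) = C1 + C2*erf(sqrt(2)*x/2)


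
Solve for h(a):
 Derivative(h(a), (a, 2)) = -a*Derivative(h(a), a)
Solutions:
 h(a) = C1 + C2*erf(sqrt(2)*a/2)


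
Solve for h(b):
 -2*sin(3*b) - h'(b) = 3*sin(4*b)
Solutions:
 h(b) = C1 + 2*cos(3*b)/3 + 3*cos(4*b)/4


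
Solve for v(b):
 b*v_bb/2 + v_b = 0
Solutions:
 v(b) = C1 + C2/b


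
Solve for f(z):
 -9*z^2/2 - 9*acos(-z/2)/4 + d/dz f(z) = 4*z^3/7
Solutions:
 f(z) = C1 + z^4/7 + 3*z^3/2 + 9*z*acos(-z/2)/4 + 9*sqrt(4 - z^2)/4


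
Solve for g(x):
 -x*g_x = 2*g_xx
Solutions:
 g(x) = C1 + C2*erf(x/2)


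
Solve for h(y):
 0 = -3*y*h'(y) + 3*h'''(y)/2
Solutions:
 h(y) = C1 + Integral(C2*airyai(2^(1/3)*y) + C3*airybi(2^(1/3)*y), y)


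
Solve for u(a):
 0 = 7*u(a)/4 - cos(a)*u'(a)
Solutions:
 u(a) = C1*(sin(a) + 1)^(7/8)/(sin(a) - 1)^(7/8)


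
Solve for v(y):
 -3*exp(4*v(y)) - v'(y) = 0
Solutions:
 v(y) = log(-I*(1/(C1 + 12*y))^(1/4))
 v(y) = log(I*(1/(C1 + 12*y))^(1/4))
 v(y) = log(-(1/(C1 + 12*y))^(1/4))
 v(y) = log(1/(C1 + 12*y))/4


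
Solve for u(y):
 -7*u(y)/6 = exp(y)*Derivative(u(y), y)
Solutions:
 u(y) = C1*exp(7*exp(-y)/6)


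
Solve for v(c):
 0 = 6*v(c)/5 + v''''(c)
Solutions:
 v(c) = (C1*sin(10^(3/4)*3^(1/4)*c/10) + C2*cos(10^(3/4)*3^(1/4)*c/10))*exp(-10^(3/4)*3^(1/4)*c/10) + (C3*sin(10^(3/4)*3^(1/4)*c/10) + C4*cos(10^(3/4)*3^(1/4)*c/10))*exp(10^(3/4)*3^(1/4)*c/10)


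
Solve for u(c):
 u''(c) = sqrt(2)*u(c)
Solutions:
 u(c) = C1*exp(-2^(1/4)*c) + C2*exp(2^(1/4)*c)


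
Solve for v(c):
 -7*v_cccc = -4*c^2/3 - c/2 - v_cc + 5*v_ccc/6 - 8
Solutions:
 v(c) = C1 + C2*c + C3*exp(c*(-5 + sqrt(1033))/84) + C4*exp(-c*(5 + sqrt(1033))/84) - c^4/9 - 49*c^3/108 - 3125*c^2/216


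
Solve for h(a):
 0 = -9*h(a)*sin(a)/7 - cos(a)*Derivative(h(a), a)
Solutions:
 h(a) = C1*cos(a)^(9/7)


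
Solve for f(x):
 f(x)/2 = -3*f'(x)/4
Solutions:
 f(x) = C1*exp(-2*x/3)


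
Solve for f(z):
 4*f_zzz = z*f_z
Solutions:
 f(z) = C1 + Integral(C2*airyai(2^(1/3)*z/2) + C3*airybi(2^(1/3)*z/2), z)


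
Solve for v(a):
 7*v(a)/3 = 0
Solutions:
 v(a) = 0


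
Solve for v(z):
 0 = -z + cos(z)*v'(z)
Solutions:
 v(z) = C1 + Integral(z/cos(z), z)


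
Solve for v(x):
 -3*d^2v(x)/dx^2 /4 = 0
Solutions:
 v(x) = C1 + C2*x


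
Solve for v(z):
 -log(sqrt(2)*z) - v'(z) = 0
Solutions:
 v(z) = C1 - z*log(z) - z*log(2)/2 + z


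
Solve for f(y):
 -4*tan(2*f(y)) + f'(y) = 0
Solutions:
 f(y) = -asin(C1*exp(8*y))/2 + pi/2
 f(y) = asin(C1*exp(8*y))/2


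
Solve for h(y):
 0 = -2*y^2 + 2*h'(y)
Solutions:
 h(y) = C1 + y^3/3


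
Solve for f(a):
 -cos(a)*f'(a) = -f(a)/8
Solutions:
 f(a) = C1*(sin(a) + 1)^(1/16)/(sin(a) - 1)^(1/16)


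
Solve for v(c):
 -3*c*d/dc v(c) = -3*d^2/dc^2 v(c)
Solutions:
 v(c) = C1 + C2*erfi(sqrt(2)*c/2)


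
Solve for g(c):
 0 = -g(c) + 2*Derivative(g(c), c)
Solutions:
 g(c) = C1*exp(c/2)


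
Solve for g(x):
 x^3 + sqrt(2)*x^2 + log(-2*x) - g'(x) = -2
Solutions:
 g(x) = C1 + x^4/4 + sqrt(2)*x^3/3 + x*log(-x) + x*(log(2) + 1)


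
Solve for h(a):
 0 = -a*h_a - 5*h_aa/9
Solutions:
 h(a) = C1 + C2*erf(3*sqrt(10)*a/10)


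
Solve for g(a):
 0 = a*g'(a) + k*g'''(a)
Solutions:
 g(a) = C1 + Integral(C2*airyai(a*(-1/k)^(1/3)) + C3*airybi(a*(-1/k)^(1/3)), a)


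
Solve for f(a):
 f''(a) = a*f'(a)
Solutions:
 f(a) = C1 + C2*erfi(sqrt(2)*a/2)


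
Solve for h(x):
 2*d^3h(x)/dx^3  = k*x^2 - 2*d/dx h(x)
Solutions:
 h(x) = C1 + C2*sin(x) + C3*cos(x) + k*x^3/6 - k*x


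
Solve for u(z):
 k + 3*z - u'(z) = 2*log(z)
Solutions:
 u(z) = C1 + k*z + 3*z^2/2 - 2*z*log(z) + 2*z


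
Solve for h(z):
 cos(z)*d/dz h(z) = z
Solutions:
 h(z) = C1 + Integral(z/cos(z), z)


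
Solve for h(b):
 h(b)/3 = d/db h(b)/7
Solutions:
 h(b) = C1*exp(7*b/3)


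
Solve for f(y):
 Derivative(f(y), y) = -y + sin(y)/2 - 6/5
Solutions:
 f(y) = C1 - y^2/2 - 6*y/5 - cos(y)/2


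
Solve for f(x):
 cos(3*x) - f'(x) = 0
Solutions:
 f(x) = C1 + sin(3*x)/3


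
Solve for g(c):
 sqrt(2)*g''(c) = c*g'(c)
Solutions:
 g(c) = C1 + C2*erfi(2^(1/4)*c/2)


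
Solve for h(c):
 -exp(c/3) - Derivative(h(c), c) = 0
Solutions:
 h(c) = C1 - 3*exp(c/3)


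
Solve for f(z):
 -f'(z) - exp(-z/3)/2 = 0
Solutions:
 f(z) = C1 + 3*exp(-z/3)/2


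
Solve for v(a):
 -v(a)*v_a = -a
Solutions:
 v(a) = -sqrt(C1 + a^2)
 v(a) = sqrt(C1 + a^2)


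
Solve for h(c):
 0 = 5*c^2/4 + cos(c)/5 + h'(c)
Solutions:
 h(c) = C1 - 5*c^3/12 - sin(c)/5


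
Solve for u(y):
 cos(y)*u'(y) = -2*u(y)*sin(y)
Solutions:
 u(y) = C1*cos(y)^2


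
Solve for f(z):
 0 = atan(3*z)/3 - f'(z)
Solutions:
 f(z) = C1 + z*atan(3*z)/3 - log(9*z^2 + 1)/18


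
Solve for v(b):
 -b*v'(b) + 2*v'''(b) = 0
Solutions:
 v(b) = C1 + Integral(C2*airyai(2^(2/3)*b/2) + C3*airybi(2^(2/3)*b/2), b)


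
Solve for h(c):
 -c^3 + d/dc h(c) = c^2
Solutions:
 h(c) = C1 + c^4/4 + c^3/3


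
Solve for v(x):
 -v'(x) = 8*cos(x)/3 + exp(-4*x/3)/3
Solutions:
 v(x) = C1 - 8*sin(x)/3 + exp(-4*x/3)/4


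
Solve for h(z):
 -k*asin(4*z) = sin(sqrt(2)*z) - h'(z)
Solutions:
 h(z) = C1 + k*(z*asin(4*z) + sqrt(1 - 16*z^2)/4) - sqrt(2)*cos(sqrt(2)*z)/2


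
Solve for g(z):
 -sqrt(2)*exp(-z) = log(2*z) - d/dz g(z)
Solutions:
 g(z) = C1 + z*log(z) + z*(-1 + log(2)) - sqrt(2)*exp(-z)


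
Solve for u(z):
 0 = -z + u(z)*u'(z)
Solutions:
 u(z) = -sqrt(C1 + z^2)
 u(z) = sqrt(C1 + z^2)


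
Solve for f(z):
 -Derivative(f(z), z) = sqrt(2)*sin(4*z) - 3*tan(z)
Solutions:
 f(z) = C1 - 3*log(cos(z)) + sqrt(2)*cos(4*z)/4


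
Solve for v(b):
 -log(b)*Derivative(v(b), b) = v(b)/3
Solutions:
 v(b) = C1*exp(-li(b)/3)


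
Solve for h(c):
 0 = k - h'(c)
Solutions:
 h(c) = C1 + c*k


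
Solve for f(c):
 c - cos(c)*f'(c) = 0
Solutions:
 f(c) = C1 + Integral(c/cos(c), c)


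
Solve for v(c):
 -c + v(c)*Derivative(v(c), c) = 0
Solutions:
 v(c) = -sqrt(C1 + c^2)
 v(c) = sqrt(C1 + c^2)


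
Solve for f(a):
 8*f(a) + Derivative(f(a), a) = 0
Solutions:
 f(a) = C1*exp(-8*a)


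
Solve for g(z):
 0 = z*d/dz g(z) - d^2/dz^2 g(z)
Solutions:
 g(z) = C1 + C2*erfi(sqrt(2)*z/2)


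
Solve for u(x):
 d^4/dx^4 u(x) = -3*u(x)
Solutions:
 u(x) = (C1*sin(sqrt(2)*3^(1/4)*x/2) + C2*cos(sqrt(2)*3^(1/4)*x/2))*exp(-sqrt(2)*3^(1/4)*x/2) + (C3*sin(sqrt(2)*3^(1/4)*x/2) + C4*cos(sqrt(2)*3^(1/4)*x/2))*exp(sqrt(2)*3^(1/4)*x/2)


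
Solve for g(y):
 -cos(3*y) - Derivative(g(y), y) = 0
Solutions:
 g(y) = C1 - sin(3*y)/3


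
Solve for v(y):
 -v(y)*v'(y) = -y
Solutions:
 v(y) = -sqrt(C1 + y^2)
 v(y) = sqrt(C1 + y^2)


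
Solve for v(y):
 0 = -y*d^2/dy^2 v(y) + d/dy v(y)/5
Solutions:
 v(y) = C1 + C2*y^(6/5)


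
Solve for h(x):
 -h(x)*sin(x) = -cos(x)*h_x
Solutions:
 h(x) = C1/cos(x)


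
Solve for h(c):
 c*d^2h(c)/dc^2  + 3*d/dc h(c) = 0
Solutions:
 h(c) = C1 + C2/c^2


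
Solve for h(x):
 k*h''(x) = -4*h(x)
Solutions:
 h(x) = C1*exp(-2*x*sqrt(-1/k)) + C2*exp(2*x*sqrt(-1/k))


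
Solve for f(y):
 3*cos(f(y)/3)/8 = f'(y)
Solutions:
 -3*y/8 - 3*log(sin(f(y)/3) - 1)/2 + 3*log(sin(f(y)/3) + 1)/2 = C1


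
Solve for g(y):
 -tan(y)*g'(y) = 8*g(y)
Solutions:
 g(y) = C1/sin(y)^8


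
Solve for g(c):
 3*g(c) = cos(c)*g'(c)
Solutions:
 g(c) = C1*(sin(c) + 1)^(3/2)/(sin(c) - 1)^(3/2)


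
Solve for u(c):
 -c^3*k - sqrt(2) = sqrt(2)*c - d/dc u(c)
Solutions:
 u(c) = C1 + c^4*k/4 + sqrt(2)*c^2/2 + sqrt(2)*c


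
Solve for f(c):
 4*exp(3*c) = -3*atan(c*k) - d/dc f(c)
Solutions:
 f(c) = C1 - 3*Piecewise((c*atan(c*k) - log(c^2*k^2 + 1)/(2*k), Ne(k, 0)), (0, True)) - 4*exp(3*c)/3


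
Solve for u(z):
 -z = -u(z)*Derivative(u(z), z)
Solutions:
 u(z) = -sqrt(C1 + z^2)
 u(z) = sqrt(C1 + z^2)


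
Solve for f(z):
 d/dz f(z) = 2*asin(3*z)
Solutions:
 f(z) = C1 + 2*z*asin(3*z) + 2*sqrt(1 - 9*z^2)/3


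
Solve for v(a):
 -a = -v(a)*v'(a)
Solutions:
 v(a) = -sqrt(C1 + a^2)
 v(a) = sqrt(C1 + a^2)


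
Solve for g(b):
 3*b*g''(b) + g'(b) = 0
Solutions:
 g(b) = C1 + C2*b^(2/3)


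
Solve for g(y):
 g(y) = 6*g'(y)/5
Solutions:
 g(y) = C1*exp(5*y/6)


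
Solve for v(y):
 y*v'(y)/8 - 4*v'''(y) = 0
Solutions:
 v(y) = C1 + Integral(C2*airyai(2^(1/3)*y/4) + C3*airybi(2^(1/3)*y/4), y)


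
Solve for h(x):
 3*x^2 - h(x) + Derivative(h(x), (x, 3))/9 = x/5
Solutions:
 h(x) = C3*exp(3^(2/3)*x) + 3*x^2 - x/5 + (C1*sin(3*3^(1/6)*x/2) + C2*cos(3*3^(1/6)*x/2))*exp(-3^(2/3)*x/2)


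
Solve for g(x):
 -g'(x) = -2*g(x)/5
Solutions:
 g(x) = C1*exp(2*x/5)


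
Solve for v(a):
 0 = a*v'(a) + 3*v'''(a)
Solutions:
 v(a) = C1 + Integral(C2*airyai(-3^(2/3)*a/3) + C3*airybi(-3^(2/3)*a/3), a)


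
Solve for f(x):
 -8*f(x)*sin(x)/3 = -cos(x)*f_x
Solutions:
 f(x) = C1/cos(x)^(8/3)


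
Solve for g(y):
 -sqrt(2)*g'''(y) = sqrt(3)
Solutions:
 g(y) = C1 + C2*y + C3*y^2 - sqrt(6)*y^3/12


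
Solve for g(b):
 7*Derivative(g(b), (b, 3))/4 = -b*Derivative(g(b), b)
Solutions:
 g(b) = C1 + Integral(C2*airyai(-14^(2/3)*b/7) + C3*airybi(-14^(2/3)*b/7), b)


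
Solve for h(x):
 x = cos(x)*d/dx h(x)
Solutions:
 h(x) = C1 + Integral(x/cos(x), x)


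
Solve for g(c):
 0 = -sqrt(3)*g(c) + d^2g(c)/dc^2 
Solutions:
 g(c) = C1*exp(-3^(1/4)*c) + C2*exp(3^(1/4)*c)


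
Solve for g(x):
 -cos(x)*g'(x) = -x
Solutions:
 g(x) = C1 + Integral(x/cos(x), x)


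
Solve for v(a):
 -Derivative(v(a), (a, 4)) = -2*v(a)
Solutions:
 v(a) = C1*exp(-2^(1/4)*a) + C2*exp(2^(1/4)*a) + C3*sin(2^(1/4)*a) + C4*cos(2^(1/4)*a)


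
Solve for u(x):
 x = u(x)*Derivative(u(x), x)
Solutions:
 u(x) = -sqrt(C1 + x^2)
 u(x) = sqrt(C1 + x^2)


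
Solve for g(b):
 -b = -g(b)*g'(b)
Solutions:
 g(b) = -sqrt(C1 + b^2)
 g(b) = sqrt(C1 + b^2)


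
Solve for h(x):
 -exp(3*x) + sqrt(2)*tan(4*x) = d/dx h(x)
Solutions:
 h(x) = C1 - exp(3*x)/3 - sqrt(2)*log(cos(4*x))/4


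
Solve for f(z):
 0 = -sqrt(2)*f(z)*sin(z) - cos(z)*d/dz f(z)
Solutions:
 f(z) = C1*cos(z)^(sqrt(2))


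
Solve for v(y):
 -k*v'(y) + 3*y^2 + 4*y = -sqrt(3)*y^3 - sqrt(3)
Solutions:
 v(y) = C1 + sqrt(3)*y^4/(4*k) + y^3/k + 2*y^2/k + sqrt(3)*y/k


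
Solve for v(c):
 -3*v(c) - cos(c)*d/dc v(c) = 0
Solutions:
 v(c) = C1*(sin(c) - 1)^(3/2)/(sin(c) + 1)^(3/2)


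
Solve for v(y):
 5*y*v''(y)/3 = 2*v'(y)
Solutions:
 v(y) = C1 + C2*y^(11/5)


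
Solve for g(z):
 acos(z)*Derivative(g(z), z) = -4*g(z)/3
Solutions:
 g(z) = C1*exp(-4*Integral(1/acos(z), z)/3)


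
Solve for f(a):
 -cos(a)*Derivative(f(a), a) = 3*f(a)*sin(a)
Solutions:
 f(a) = C1*cos(a)^3


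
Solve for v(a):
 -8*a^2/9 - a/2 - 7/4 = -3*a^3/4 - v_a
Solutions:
 v(a) = C1 - 3*a^4/16 + 8*a^3/27 + a^2/4 + 7*a/4


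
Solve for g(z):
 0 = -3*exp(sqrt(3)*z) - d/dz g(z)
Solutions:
 g(z) = C1 - sqrt(3)*exp(sqrt(3)*z)


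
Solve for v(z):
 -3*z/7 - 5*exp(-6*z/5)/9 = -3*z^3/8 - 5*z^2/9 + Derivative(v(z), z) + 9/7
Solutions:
 v(z) = C1 + 3*z^4/32 + 5*z^3/27 - 3*z^2/14 - 9*z/7 + 25*exp(-6*z/5)/54


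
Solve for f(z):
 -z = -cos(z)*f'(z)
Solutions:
 f(z) = C1 + Integral(z/cos(z), z)


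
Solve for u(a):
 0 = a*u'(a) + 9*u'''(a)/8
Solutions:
 u(a) = C1 + Integral(C2*airyai(-2*3^(1/3)*a/3) + C3*airybi(-2*3^(1/3)*a/3), a)


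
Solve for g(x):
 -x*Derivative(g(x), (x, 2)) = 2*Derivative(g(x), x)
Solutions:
 g(x) = C1 + C2/x


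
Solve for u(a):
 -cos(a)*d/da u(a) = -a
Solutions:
 u(a) = C1 + Integral(a/cos(a), a)


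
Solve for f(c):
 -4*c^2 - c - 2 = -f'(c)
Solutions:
 f(c) = C1 + 4*c^3/3 + c^2/2 + 2*c


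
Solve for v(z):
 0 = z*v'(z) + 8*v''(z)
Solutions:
 v(z) = C1 + C2*erf(z/4)


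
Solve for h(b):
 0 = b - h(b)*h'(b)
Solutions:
 h(b) = -sqrt(C1 + b^2)
 h(b) = sqrt(C1 + b^2)


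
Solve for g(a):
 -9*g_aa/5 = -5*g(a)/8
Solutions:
 g(a) = C1*exp(-5*sqrt(2)*a/12) + C2*exp(5*sqrt(2)*a/12)


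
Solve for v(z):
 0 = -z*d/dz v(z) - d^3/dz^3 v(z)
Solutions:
 v(z) = C1 + Integral(C2*airyai(-z) + C3*airybi(-z), z)


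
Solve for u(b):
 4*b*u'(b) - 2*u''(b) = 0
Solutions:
 u(b) = C1 + C2*erfi(b)


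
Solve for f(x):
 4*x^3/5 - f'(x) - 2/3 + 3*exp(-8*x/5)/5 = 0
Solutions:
 f(x) = C1 + x^4/5 - 2*x/3 - 3*exp(-8*x/5)/8


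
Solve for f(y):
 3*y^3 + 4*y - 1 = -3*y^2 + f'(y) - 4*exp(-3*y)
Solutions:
 f(y) = C1 + 3*y^4/4 + y^3 + 2*y^2 - y - 4*exp(-3*y)/3


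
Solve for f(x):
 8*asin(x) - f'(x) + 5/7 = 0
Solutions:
 f(x) = C1 + 8*x*asin(x) + 5*x/7 + 8*sqrt(1 - x^2)


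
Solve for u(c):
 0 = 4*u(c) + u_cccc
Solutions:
 u(c) = (C1*sin(c) + C2*cos(c))*exp(-c) + (C3*sin(c) + C4*cos(c))*exp(c)


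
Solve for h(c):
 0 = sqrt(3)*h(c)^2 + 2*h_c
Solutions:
 h(c) = 2/(C1 + sqrt(3)*c)


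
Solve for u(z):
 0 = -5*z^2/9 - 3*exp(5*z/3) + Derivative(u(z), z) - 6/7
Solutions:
 u(z) = C1 + 5*z^3/27 + 6*z/7 + 9*exp(5*z/3)/5


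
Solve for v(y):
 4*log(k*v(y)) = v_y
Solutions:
 li(k*v(y))/k = C1 + 4*y


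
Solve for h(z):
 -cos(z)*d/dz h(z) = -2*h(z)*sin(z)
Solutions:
 h(z) = C1/cos(z)^2


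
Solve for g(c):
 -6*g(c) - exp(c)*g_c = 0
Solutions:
 g(c) = C1*exp(6*exp(-c))


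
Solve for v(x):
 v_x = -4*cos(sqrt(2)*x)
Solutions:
 v(x) = C1 - 2*sqrt(2)*sin(sqrt(2)*x)


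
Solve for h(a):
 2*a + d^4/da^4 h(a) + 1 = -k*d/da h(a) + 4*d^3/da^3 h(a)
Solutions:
 h(a) = C1 + C2*exp(a*(-(27*k/2 + sqrt((27*k - 128)^2 - 16384)/2 - 64)^(1/3) + 4 - 16/(27*k/2 + sqrt((27*k - 128)^2 - 16384)/2 - 64)^(1/3))/3) + C3*exp(a*((27*k/2 + sqrt((27*k - 128)^2 - 16384)/2 - 64)^(1/3) - sqrt(3)*I*(27*k/2 + sqrt((27*k - 128)^2 - 16384)/2 - 64)^(1/3) + 8 - 64/((-1 + sqrt(3)*I)*(27*k/2 + sqrt((27*k - 128)^2 - 16384)/2 - 64)^(1/3)))/6) + C4*exp(a*((27*k/2 + sqrt((27*k - 128)^2 - 16384)/2 - 64)^(1/3) + sqrt(3)*I*(27*k/2 + sqrt((27*k - 128)^2 - 16384)/2 - 64)^(1/3) + 8 + 64/((1 + sqrt(3)*I)*(27*k/2 + sqrt((27*k - 128)^2 - 16384)/2 - 64)^(1/3)))/6) - a^2/k - a/k


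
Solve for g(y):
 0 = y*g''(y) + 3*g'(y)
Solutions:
 g(y) = C1 + C2/y^2


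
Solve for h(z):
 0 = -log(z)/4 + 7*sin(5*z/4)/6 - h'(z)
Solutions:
 h(z) = C1 - z*log(z)/4 + z/4 - 14*cos(5*z/4)/15


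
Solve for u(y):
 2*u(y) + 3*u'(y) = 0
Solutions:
 u(y) = C1*exp(-2*y/3)


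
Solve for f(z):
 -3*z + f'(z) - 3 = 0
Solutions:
 f(z) = C1 + 3*z^2/2 + 3*z


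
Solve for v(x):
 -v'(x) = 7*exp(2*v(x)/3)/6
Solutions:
 v(x) = 3*log(-sqrt(-1/(C1 - 7*x))) + 3*log(3)
 v(x) = 3*log(-1/(C1 - 7*x))/2 + 3*log(3)


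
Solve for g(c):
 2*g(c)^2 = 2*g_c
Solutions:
 g(c) = -1/(C1 + c)


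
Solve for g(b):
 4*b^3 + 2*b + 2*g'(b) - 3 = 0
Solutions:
 g(b) = C1 - b^4/2 - b^2/2 + 3*b/2


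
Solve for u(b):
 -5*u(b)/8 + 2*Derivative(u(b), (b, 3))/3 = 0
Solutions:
 u(b) = C3*exp(15^(1/3)*2^(2/3)*b/4) + (C1*sin(2^(2/3)*3^(5/6)*5^(1/3)*b/8) + C2*cos(2^(2/3)*3^(5/6)*5^(1/3)*b/8))*exp(-15^(1/3)*2^(2/3)*b/8)


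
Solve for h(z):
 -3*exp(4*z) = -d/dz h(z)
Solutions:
 h(z) = C1 + 3*exp(4*z)/4


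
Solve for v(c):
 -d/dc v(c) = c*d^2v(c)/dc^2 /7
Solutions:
 v(c) = C1 + C2/c^6


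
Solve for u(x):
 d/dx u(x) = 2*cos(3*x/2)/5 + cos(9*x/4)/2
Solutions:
 u(x) = C1 + 4*sin(3*x/2)/15 + 2*sin(9*x/4)/9


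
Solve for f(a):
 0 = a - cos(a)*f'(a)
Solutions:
 f(a) = C1 + Integral(a/cos(a), a)


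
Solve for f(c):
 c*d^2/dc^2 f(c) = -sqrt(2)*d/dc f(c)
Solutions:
 f(c) = C1 + C2*c^(1 - sqrt(2))


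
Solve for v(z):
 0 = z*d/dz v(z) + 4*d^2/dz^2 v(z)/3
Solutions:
 v(z) = C1 + C2*erf(sqrt(6)*z/4)


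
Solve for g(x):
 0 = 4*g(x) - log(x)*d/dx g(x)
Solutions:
 g(x) = C1*exp(4*li(x))


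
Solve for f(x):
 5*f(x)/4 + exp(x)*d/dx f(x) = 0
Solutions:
 f(x) = C1*exp(5*exp(-x)/4)


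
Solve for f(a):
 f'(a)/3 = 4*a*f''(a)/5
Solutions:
 f(a) = C1 + C2*a^(17/12)


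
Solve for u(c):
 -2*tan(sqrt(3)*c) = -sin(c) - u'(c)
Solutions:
 u(c) = C1 - 2*sqrt(3)*log(cos(sqrt(3)*c))/3 + cos(c)


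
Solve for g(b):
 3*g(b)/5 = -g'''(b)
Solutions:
 g(b) = C3*exp(-3^(1/3)*5^(2/3)*b/5) + (C1*sin(3^(5/6)*5^(2/3)*b/10) + C2*cos(3^(5/6)*5^(2/3)*b/10))*exp(3^(1/3)*5^(2/3)*b/10)


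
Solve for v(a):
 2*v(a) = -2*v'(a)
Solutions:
 v(a) = C1*exp(-a)


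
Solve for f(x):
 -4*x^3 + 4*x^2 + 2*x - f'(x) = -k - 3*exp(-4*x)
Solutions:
 f(x) = C1 + k*x - x^4 + 4*x^3/3 + x^2 - 3*exp(-4*x)/4


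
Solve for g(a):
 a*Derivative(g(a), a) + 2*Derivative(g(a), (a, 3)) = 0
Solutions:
 g(a) = C1 + Integral(C2*airyai(-2^(2/3)*a/2) + C3*airybi(-2^(2/3)*a/2), a)


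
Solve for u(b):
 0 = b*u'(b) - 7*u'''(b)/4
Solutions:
 u(b) = C1 + Integral(C2*airyai(14^(2/3)*b/7) + C3*airybi(14^(2/3)*b/7), b)


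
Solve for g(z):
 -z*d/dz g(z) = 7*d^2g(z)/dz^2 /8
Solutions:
 g(z) = C1 + C2*erf(2*sqrt(7)*z/7)


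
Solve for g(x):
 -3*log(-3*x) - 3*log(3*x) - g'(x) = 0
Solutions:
 g(x) = C1 - 6*x*log(x) + 3*x*(-2*log(3) + 2 - I*pi)


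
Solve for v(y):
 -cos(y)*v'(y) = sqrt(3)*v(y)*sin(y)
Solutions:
 v(y) = C1*cos(y)^(sqrt(3))


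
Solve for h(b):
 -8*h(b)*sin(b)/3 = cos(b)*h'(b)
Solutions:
 h(b) = C1*cos(b)^(8/3)


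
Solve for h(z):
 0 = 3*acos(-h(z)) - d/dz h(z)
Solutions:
 Integral(1/acos(-_y), (_y, h(z))) = C1 + 3*z


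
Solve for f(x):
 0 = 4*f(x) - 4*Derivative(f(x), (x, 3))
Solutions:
 f(x) = C3*exp(x) + (C1*sin(sqrt(3)*x/2) + C2*cos(sqrt(3)*x/2))*exp(-x/2)


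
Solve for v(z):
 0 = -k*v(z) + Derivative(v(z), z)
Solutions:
 v(z) = C1*exp(k*z)


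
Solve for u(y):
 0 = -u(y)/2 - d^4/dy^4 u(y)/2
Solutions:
 u(y) = (C1*sin(sqrt(2)*y/2) + C2*cos(sqrt(2)*y/2))*exp(-sqrt(2)*y/2) + (C3*sin(sqrt(2)*y/2) + C4*cos(sqrt(2)*y/2))*exp(sqrt(2)*y/2)


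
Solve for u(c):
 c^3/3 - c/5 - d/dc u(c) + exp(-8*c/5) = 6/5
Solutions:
 u(c) = C1 + c^4/12 - c^2/10 - 6*c/5 - 5*exp(-8*c/5)/8


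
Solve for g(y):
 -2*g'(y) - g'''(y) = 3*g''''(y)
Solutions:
 g(y) = C1 + C4*exp(-y) + (C2*sin(sqrt(5)*y/3) + C3*cos(sqrt(5)*y/3))*exp(y/3)


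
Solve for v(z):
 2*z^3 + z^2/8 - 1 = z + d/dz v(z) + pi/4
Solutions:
 v(z) = C1 + z^4/2 + z^3/24 - z^2/2 - z - pi*z/4


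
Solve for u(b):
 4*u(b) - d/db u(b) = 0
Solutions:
 u(b) = C1*exp(4*b)


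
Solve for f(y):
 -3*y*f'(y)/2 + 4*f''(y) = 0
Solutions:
 f(y) = C1 + C2*erfi(sqrt(3)*y/4)


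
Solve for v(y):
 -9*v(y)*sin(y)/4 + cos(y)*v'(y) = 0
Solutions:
 v(y) = C1/cos(y)^(9/4)


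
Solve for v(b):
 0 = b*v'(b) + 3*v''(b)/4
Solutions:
 v(b) = C1 + C2*erf(sqrt(6)*b/3)


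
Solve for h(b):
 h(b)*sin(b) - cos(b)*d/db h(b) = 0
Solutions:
 h(b) = C1/cos(b)


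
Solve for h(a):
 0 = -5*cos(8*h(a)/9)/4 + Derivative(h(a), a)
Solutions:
 -5*a/4 - 9*log(sin(8*h(a)/9) - 1)/16 + 9*log(sin(8*h(a)/9) + 1)/16 = C1


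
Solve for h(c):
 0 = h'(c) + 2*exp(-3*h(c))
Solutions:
 h(c) = log(C1 - 6*c)/3
 h(c) = log((-3^(1/3) - 3^(5/6)*I)*(C1 - 2*c)^(1/3)/2)
 h(c) = log((-3^(1/3) + 3^(5/6)*I)*(C1 - 2*c)^(1/3)/2)


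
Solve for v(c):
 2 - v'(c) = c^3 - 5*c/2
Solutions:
 v(c) = C1 - c^4/4 + 5*c^2/4 + 2*c


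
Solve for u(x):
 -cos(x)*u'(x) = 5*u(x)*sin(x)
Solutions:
 u(x) = C1*cos(x)^5


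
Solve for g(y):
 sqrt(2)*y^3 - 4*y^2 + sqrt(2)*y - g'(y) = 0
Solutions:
 g(y) = C1 + sqrt(2)*y^4/4 - 4*y^3/3 + sqrt(2)*y^2/2


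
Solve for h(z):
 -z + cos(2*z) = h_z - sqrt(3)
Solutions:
 h(z) = C1 - z^2/2 + sqrt(3)*z + sin(2*z)/2


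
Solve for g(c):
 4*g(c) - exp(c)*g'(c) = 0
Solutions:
 g(c) = C1*exp(-4*exp(-c))


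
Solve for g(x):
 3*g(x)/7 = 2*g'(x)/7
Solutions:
 g(x) = C1*exp(3*x/2)


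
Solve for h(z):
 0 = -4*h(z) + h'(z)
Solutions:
 h(z) = C1*exp(4*z)


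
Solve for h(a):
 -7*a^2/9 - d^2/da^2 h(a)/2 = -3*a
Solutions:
 h(a) = C1 + C2*a - 7*a^4/54 + a^3


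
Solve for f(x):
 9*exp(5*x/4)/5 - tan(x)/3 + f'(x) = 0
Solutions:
 f(x) = C1 - 36*exp(5*x/4)/25 - log(cos(x))/3


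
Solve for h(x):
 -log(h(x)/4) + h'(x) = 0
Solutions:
 Integral(1/(-log(_y) + 2*log(2)), (_y, h(x))) = C1 - x


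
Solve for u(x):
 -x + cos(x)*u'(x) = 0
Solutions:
 u(x) = C1 + Integral(x/cos(x), x)


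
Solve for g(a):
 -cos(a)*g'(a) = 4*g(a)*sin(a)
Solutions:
 g(a) = C1*cos(a)^4


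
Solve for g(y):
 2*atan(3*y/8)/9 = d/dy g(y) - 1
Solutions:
 g(y) = C1 + 2*y*atan(3*y/8)/9 + y - 8*log(9*y^2 + 64)/27


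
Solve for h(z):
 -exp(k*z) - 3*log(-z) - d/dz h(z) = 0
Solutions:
 h(z) = C1 - 3*z*log(-z) + 3*z + Piecewise((-exp(k*z)/k, Ne(k, 0)), (-z, True))


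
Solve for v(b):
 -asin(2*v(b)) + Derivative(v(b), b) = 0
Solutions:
 Integral(1/asin(2*_y), (_y, v(b))) = C1 + b


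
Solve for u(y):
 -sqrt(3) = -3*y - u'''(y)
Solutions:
 u(y) = C1 + C2*y + C3*y^2 - y^4/8 + sqrt(3)*y^3/6


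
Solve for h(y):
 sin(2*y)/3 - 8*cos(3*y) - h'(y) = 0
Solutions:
 h(y) = C1 - 8*sin(3*y)/3 - cos(2*y)/6


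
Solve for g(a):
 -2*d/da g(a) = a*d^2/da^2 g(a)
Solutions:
 g(a) = C1 + C2/a


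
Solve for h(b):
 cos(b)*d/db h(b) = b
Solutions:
 h(b) = C1 + Integral(b/cos(b), b)


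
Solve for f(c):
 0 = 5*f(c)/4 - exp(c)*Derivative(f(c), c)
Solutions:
 f(c) = C1*exp(-5*exp(-c)/4)


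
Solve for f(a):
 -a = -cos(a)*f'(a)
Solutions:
 f(a) = C1 + Integral(a/cos(a), a)


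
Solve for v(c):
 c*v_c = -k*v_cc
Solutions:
 v(c) = C1 + C2*sqrt(k)*erf(sqrt(2)*c*sqrt(1/k)/2)


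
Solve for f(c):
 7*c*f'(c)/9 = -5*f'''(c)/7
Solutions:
 f(c) = C1 + Integral(C2*airyai(-7^(2/3)*75^(1/3)*c/15) + C3*airybi(-7^(2/3)*75^(1/3)*c/15), c)


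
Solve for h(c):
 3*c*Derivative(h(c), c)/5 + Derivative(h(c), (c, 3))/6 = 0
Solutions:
 h(c) = C1 + Integral(C2*airyai(-18^(1/3)*5^(2/3)*c/5) + C3*airybi(-18^(1/3)*5^(2/3)*c/5), c)


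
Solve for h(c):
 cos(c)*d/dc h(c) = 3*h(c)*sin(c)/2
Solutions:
 h(c) = C1/cos(c)^(3/2)


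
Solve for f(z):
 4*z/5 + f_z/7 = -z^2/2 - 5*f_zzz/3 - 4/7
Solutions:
 f(z) = C1 + C2*sin(sqrt(105)*z/35) + C3*cos(sqrt(105)*z/35) - 7*z^3/6 - 14*z^2/5 + 233*z/3


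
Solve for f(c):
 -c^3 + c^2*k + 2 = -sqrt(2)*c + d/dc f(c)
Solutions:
 f(c) = C1 - c^4/4 + c^3*k/3 + sqrt(2)*c^2/2 + 2*c


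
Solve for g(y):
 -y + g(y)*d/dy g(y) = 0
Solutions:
 g(y) = -sqrt(C1 + y^2)
 g(y) = sqrt(C1 + y^2)


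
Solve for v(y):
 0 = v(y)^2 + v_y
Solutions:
 v(y) = 1/(C1 + y)


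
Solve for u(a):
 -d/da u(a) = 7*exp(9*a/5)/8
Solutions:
 u(a) = C1 - 35*exp(9*a/5)/72


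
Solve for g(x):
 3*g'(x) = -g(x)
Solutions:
 g(x) = C1*exp(-x/3)


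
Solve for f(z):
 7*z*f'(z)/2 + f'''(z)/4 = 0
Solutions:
 f(z) = C1 + Integral(C2*airyai(-14^(1/3)*z) + C3*airybi(-14^(1/3)*z), z)


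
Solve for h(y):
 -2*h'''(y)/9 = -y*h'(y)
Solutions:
 h(y) = C1 + Integral(C2*airyai(6^(2/3)*y/2) + C3*airybi(6^(2/3)*y/2), y)


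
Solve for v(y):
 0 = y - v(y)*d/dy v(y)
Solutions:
 v(y) = -sqrt(C1 + y^2)
 v(y) = sqrt(C1 + y^2)


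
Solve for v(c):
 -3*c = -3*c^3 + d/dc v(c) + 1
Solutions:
 v(c) = C1 + 3*c^4/4 - 3*c^2/2 - c


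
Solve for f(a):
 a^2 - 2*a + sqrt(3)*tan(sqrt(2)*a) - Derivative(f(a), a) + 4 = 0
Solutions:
 f(a) = C1 + a^3/3 - a^2 + 4*a - sqrt(6)*log(cos(sqrt(2)*a))/2


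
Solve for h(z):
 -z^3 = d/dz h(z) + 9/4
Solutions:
 h(z) = C1 - z^4/4 - 9*z/4


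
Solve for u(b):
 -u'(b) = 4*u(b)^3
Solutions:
 u(b) = -sqrt(2)*sqrt(-1/(C1 - 4*b))/2
 u(b) = sqrt(2)*sqrt(-1/(C1 - 4*b))/2


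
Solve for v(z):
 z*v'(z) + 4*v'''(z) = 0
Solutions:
 v(z) = C1 + Integral(C2*airyai(-2^(1/3)*z/2) + C3*airybi(-2^(1/3)*z/2), z)


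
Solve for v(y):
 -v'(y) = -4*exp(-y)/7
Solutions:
 v(y) = C1 - 4*exp(-y)/7
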